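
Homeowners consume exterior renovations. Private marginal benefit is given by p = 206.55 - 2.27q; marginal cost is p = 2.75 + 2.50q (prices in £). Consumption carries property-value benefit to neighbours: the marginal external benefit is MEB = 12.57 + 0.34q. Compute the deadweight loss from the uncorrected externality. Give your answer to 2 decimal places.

Market equilibrium (private): 2.75 + 2.50q = 206.55 - 2.27q → q_m = 42.7254.
Social marginal benefit = demand + MEB = 219.12 - 1.93q.
Set SMB = MC: 219.12 - 1.93q = 2.75 + 2.50q → q* = 48.8420.
The loss is the area between SMB and MC from q* to q_m; with linear curves that's a triangle of height MEB(q_m).
DWL = ½ × 6.1166 × 27.0966 = 82.8695.

DWL = £82.87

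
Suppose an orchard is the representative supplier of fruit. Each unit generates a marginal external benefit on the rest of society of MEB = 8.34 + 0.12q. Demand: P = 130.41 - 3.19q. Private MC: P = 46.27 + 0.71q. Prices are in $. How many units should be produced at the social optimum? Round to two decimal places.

Social marginal cost = private MC − MEB = 37.93 + 0.59q.
Set SMC = demand: 37.93 + 0.59q = 130.41 - 3.19q → q* = 24.4656.

q* = 24.47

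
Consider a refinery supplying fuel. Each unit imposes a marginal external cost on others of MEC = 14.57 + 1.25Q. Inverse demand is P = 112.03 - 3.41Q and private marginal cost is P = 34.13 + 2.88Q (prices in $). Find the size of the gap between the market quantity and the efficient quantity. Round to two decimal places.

3.99 units

Market equilibrium (private): 34.13 + 2.88Q = 112.03 - 3.41Q → Q_m = 12.3847.
Social marginal cost = private MC + MEC = 48.70 + 4.13Q.
Set SMC = demand: 48.70 + 4.13Q = 112.03 - 3.41Q → Q* = 8.3992.
Gap = |12.3847 − 8.3992| = 3.9855.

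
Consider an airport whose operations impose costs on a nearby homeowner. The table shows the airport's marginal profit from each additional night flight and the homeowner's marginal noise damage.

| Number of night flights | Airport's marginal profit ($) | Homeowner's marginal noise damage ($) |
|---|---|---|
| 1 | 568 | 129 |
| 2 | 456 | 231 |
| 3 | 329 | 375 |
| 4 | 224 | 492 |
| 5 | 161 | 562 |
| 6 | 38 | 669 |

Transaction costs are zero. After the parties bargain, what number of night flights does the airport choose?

2

Bargaining reaches the level where marginal profit last exceeds marginal noise damage.
That holds through level 2 (456 ≥ 231) but not at 3 (329 < 375).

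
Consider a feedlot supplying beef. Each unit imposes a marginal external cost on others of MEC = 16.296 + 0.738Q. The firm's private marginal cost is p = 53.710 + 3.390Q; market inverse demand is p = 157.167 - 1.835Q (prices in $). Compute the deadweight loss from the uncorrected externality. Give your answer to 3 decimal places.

DWL = $80.106

Market equilibrium (private): 53.710 + 3.390Q = 157.167 - 1.835Q → Q_m = 19.8004.
Social marginal cost = private MC + MEC = 70.006 + 4.128Q.
Set SMC = demand: 70.006 + 4.128Q = 157.167 - 1.835Q → Q* = 14.6170.
The welfare-loss triangle has base |Q_m − Q*| and height MEC(Q_m) (the vertical gap between SMC and demand is zero at Q* and MEC at Q_m).
DWL = ½ × 5.1834 × 30.9087 = 80.1061.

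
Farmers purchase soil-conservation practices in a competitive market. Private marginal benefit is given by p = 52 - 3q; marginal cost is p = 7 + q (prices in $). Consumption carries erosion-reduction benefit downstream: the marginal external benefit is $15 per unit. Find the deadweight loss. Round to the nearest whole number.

DWL = $28

Market equilibrium (private): 7 + q = 52 - 3q → q_m = 11.2500.
Social marginal benefit = demand + MEB = 67 - 3q.
Set SMB = MC: 67 - 3q = 7 + q → q* = 15.0000.
Between q* and q_m the wedge SMB − MC runs linearly from 0 to MEB(q_m), so the loss is a triangle.
DWL = ½ × 3.7500 × 15.0000 = 28.1250.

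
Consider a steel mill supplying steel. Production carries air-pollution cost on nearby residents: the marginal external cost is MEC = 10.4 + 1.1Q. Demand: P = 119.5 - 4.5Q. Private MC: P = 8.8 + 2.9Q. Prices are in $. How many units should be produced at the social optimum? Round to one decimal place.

Q* = 11.8

Social marginal cost = private MC + MEC = 19.2 + 4.0Q.
Set SMC = demand: 19.2 + 4.0Q = 119.5 - 4.5Q → Q* = 11.8000.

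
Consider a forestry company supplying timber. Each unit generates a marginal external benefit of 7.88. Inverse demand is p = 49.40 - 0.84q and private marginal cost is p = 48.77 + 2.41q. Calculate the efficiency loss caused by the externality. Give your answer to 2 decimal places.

Market equilibrium (private): 48.77 + 2.41q = 49.40 - 0.84q → q_m = 0.1938.
Social marginal cost = private MC − MEB = 40.89 + 2.41q.
Set SMC = demand: 40.89 + 2.41q = 49.40 - 0.84q → q* = 2.6185.
Height of the DWL triangle at q_m is demand(q_m) − SMC(q_m) = MEB(q_m) = 7.8800.
DWL = ½ × 2.4247 × 7.8800 = 9.5533.

DWL = 9.55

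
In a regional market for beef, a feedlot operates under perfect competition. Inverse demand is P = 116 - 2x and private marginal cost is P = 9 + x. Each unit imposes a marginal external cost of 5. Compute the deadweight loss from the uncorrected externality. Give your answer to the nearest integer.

DWL = 4

Market equilibrium (private): 9 + x = 116 - 2x → x_m = 35.6667.
Social marginal cost = private MC + MEC = 14 + x.
Set SMC = demand: 14 + x = 116 - 2x → x* = 34.0000.
Height of the DWL triangle at x_m is SMC(x_m) − demand(x_m) = MEC(x_m) = 5.0000.
DWL = ½ × 1.6667 × 5.0000 = 4.1668.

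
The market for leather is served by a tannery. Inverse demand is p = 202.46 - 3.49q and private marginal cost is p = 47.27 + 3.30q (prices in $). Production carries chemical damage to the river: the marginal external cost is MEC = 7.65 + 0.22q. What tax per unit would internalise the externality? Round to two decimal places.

tax = $12.28 per unit

Social marginal cost = private MC + MEC = 54.92 + 3.52q.
Set SMC = demand: 54.92 + 3.52q = 202.46 - 3.49q → q* = 21.0471.
The Pigouvian tax equals MEC at q*: 7.65 + 0.22×21.0471 = 12.2804.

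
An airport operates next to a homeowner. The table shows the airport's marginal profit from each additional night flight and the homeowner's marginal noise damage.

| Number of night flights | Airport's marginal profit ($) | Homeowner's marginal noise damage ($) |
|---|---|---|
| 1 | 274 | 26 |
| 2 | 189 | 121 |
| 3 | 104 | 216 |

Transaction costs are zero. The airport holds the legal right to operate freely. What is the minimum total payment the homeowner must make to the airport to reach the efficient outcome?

Left alone the airport would choose level 3 (marginal profit stays positive).
Efficient level: k* = 2 (marginal profit ≥ marginal noise damage through 2).
The homeowner must at least cover the airport's forgone profit from cutting 3→2: 104 = 104.

$104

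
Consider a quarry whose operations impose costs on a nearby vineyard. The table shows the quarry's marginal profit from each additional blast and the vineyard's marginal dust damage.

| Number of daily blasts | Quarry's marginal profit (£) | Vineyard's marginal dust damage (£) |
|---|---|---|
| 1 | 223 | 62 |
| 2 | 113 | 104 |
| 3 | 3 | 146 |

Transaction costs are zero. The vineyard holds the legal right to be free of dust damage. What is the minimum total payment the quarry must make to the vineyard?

Efficient level: marginal profit ≥ marginal dust damage through level 2, so k* = 2.
With the vineyard holding the right, the quarry must at least compensate total damage at k*: 62 + 104 = 166.

£166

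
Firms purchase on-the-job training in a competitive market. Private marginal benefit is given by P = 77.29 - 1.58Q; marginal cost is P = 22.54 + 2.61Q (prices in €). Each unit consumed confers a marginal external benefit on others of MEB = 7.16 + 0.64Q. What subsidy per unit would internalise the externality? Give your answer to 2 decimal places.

subsidy = €18.32 per unit

Social marginal benefit = demand + MEB = 84.45 - 0.94Q.
Set SMB = MC: 84.45 - 0.94Q = 22.54 + 2.61Q → Q* = 17.4394.
The Pigouvian subsidy equals MEB at Q*: 7.16 + 0.64×17.4394 = 18.3212.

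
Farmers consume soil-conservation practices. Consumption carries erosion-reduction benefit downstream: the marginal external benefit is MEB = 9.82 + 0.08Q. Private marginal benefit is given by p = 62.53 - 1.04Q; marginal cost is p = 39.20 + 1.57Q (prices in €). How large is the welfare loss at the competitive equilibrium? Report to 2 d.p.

Market equilibrium (private): 39.20 + 1.57Q = 62.53 - 1.04Q → Q_m = 8.9387.
Social marginal benefit = demand + MEB = 72.35 - 0.96Q.
Set SMB = MC: 72.35 - 0.96Q = 39.20 + 1.57Q → Q* = 13.1028.
The welfare-loss triangle has base |Q_m − Q*| and height MEB(Q_m) (the vertical gap between SMB and MC is zero at Q* and MEB at Q_m).
DWL = ½ × 4.1641 × 10.5351 = 21.9346.

DWL = €21.93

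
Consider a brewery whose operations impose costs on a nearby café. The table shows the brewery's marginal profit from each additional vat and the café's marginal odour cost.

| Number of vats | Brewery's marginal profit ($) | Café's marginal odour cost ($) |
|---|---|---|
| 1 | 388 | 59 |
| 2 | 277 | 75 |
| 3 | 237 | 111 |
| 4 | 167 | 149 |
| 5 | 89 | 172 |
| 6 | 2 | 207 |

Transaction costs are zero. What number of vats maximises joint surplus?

4

Bargaining reaches the level where marginal profit last exceeds marginal odour cost.
That holds through level 4 (167 ≥ 149) but not at 5 (89 < 172).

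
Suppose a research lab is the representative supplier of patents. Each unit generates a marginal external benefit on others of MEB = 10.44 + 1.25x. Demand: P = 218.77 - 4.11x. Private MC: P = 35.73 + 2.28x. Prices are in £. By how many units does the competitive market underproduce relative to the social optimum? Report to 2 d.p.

9.00 units

Market equilibrium (private): 35.73 + 2.28x = 218.77 - 4.11x → x_m = 28.6448.
Social marginal cost = private MC − MEB = 25.29 + 1.03x.
Set SMC = demand: 25.29 + 1.03x = 218.77 - 4.11x → x* = 37.6420.
Gap = |28.6448 − 37.6420| = 8.9972.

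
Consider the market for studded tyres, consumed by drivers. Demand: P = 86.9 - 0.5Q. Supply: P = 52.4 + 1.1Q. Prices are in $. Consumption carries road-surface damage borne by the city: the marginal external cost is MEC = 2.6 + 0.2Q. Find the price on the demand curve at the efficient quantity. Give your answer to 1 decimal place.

Social marginal benefit = demand − MEC = 84.3 - 0.7Q.
Set SMB = MC: 84.3 - 0.7Q = 52.4 + 1.1Q → Q* = 17.7222.
Consumer price on the demand curve at Q*: 86.9 − 0.5×17.7222 = 78.0389.

P = $78.0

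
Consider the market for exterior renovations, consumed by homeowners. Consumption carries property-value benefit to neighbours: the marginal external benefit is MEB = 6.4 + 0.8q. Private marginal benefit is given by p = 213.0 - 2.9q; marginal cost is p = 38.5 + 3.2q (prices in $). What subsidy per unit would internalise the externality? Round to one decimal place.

Social marginal benefit = demand + MEB = 219.4 - 2.1q.
Set SMB = MC: 219.4 - 2.1q = 38.5 + 3.2q → q* = 34.1321.
The Pigouvian subsidy equals MEB at q*: 6.4 + 0.8×34.1321 = 33.7057.

subsidy = $33.7 per unit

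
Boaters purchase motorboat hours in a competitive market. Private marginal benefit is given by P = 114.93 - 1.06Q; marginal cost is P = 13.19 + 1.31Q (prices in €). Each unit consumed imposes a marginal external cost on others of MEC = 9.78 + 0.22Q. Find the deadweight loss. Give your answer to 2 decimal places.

DWL = €71.35

Market equilibrium (private): 13.19 + 1.31Q = 114.93 - 1.06Q → Q_m = 42.9283.
Social marginal benefit = demand − MEC = 105.15 - 1.28Q.
Set SMB = MC: 105.15 - 1.28Q = 13.19 + 1.31Q → Q* = 35.5058.
The welfare-loss triangle has base |Q_m − Q*| and height MEC(Q_m) (the vertical gap between SMB and MC is zero at Q* and MEC at Q_m).
DWL = ½ × 7.4225 × 19.2242 = 71.3458.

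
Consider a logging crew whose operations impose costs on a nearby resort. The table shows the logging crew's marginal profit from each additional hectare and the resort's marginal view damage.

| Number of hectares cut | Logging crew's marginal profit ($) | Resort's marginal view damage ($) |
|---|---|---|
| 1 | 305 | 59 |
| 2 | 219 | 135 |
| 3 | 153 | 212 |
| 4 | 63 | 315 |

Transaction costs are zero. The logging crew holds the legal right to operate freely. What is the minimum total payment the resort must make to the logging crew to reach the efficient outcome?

$216

Left alone the logging crew would choose level 4 (marginal profit stays positive).
Efficient level: k* = 2 (marginal profit ≥ marginal view damage through 2).
The resort must at least cover the logging crew's forgone profit from cutting 4→2: 153 + 63 = 216.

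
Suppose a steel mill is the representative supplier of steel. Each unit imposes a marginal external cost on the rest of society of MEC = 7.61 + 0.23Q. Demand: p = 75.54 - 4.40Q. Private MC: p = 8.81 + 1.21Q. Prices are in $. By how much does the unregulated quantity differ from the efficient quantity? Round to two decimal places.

1.77 units

Market equilibrium (private): 8.81 + 1.21Q = 75.54 - 4.40Q → Q_m = 11.8948.
Social marginal cost = private MC + MEC = 16.42 + 1.44Q.
Set SMC = demand: 16.42 + 1.44Q = 75.54 - 4.40Q → Q* = 10.1233.
Gap = |11.8948 − 10.1233| = 1.7715.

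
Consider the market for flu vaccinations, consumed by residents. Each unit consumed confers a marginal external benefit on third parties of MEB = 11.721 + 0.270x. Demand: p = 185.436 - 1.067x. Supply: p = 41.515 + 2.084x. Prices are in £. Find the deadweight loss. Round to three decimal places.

DWL = £100.409

Market equilibrium (private): 41.515 + 2.084x = 185.436 - 1.067x → x_m = 45.6747.
Social marginal benefit = demand + MEB = 197.157 - 0.797x.
Set SMB = MC: 197.157 - 0.797x = 41.515 + 2.084x → x* = 54.0236.
The welfare-loss triangle has base |x_m − x*| and height MEB(x_m) (the vertical gap between SMB and MC is zero at x* and MEB at x_m).
DWL = ½ × 8.3489 × 24.0532 = 100.4089.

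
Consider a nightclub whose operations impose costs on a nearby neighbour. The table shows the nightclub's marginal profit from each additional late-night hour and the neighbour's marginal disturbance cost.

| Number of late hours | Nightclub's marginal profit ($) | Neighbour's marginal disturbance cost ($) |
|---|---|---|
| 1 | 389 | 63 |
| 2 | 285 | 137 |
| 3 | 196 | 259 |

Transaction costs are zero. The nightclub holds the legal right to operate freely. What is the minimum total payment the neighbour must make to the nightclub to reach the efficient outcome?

$196

Left alone the nightclub would choose level 3 (marginal profit stays positive).
Efficient level: k* = 2 (marginal profit ≥ marginal disturbance cost through 2).
The neighbour must at least cover the nightclub's forgone profit from cutting 3→2: 196 = 196.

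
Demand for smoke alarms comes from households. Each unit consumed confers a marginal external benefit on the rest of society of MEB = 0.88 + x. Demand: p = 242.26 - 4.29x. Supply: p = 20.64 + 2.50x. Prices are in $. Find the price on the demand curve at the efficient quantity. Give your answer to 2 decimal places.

Social marginal benefit = demand + MEB = 243.14 - 3.29x.
Set SMB = MC: 243.14 - 3.29x = 20.64 + 2.50x → x* = 38.4283.
Consumer price on the demand curve at x*: 242.26 − 4.29×38.4283 = 77.4026.

P = $77.40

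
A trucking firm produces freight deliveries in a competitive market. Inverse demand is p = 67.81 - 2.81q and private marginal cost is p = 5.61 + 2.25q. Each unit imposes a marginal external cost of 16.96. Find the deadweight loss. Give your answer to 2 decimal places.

DWL = 28.42

Market equilibrium (private): 5.61 + 2.25q = 67.81 - 2.81q → q_m = 12.2925.
Social marginal cost = private MC + MEC = 22.57 + 2.25q.
Set SMC = demand: 22.57 + 2.25q = 67.81 - 2.81q → q* = 8.9407.
The welfare-loss triangle has base |q_m − q*| and height MEC(q_m) (the vertical gap between SMC and demand is zero at q* and MEC at q_m).
DWL = ½ × 3.3518 × 16.9600 = 28.4233.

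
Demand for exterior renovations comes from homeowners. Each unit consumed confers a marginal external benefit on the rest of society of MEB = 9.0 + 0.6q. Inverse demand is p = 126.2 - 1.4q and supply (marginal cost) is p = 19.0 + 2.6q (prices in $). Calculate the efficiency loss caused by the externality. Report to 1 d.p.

Market equilibrium (private): 19.0 + 2.6q = 126.2 - 1.4q → q_m = 26.8000.
Social marginal benefit = demand + MEB = 135.2 - 0.8q.
Set SMB = MC: 135.2 - 0.8q = 19.0 + 2.6q → q* = 34.1765.
Height of the DWL triangle at q_m is SMB(q_m) − MC(q_m) = MEB(q_m) = 25.0800.
DWL = ½ × 7.3765 × 25.0800 = 92.5013.

DWL = $92.5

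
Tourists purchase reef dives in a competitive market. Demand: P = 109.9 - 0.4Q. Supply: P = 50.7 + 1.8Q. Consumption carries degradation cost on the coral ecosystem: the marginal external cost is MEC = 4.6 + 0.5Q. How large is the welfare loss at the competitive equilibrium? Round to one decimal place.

Market equilibrium (private): 50.7 + 1.8Q = 109.9 - 0.4Q → Q_m = 26.9091.
Social marginal benefit = demand − MEC = 105.3 - 0.9Q.
Set SMB = MC: 105.3 - 0.9Q = 50.7 + 1.8Q → Q* = 20.2222.
The welfare-loss triangle has base |Q_m − Q*| and height MEC(Q_m) (the vertical gap between SMB and MC is zero at Q* and MEC at Q_m).
DWL = ½ × 6.6869 × 18.0545 = 60.3643.

DWL = 60.4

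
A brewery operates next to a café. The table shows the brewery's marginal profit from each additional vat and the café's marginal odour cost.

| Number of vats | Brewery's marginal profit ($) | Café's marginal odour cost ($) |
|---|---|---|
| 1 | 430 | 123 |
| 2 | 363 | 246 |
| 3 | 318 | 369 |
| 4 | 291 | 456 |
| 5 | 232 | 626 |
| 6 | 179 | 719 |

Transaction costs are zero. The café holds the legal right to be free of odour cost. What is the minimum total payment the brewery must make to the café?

$369

Efficient level: marginal profit ≥ marginal odour cost through level 2, so k* = 2.
With the café holding the right, the brewery must at least compensate total damage at k*: 123 + 246 = 369.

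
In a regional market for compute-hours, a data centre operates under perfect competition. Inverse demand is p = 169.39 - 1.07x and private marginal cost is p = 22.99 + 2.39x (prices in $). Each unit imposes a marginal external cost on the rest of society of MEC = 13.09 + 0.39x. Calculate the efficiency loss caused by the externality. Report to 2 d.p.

Market equilibrium (private): 22.99 + 2.39x = 169.39 - 1.07x → x_m = 42.3121.
Social marginal cost = private MC + MEC = 36.08 + 2.78x.
Set SMC = demand: 36.08 + 2.78x = 169.39 - 1.07x → x* = 34.6260.
The loss is the area between SMC and demand from x* to x_m; with linear curves that's a triangle of height MEC(x_m).
DWL = ½ × 7.6861 × 29.5917 = 113.7224.

DWL = $113.72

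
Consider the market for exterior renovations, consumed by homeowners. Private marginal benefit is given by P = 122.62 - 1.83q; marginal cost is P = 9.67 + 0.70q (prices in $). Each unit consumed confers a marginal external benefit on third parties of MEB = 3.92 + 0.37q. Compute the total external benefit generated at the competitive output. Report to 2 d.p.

$543.73

Market equilibrium (private): 9.67 + 0.70q = 122.62 - 1.83q → q_m = 44.6443.
Total external benefit = ∫₀^{q_m} (3.92 + 0.37q) dq = 3.92×44.6443 + ½×0.37×44.6443² = 543.7317.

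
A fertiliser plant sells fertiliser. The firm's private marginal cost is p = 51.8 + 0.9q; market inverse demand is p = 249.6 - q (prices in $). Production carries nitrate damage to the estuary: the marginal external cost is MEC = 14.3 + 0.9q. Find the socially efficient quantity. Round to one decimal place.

Social marginal cost = private MC + MEC = 66.1 + 1.8q.
Set SMC = demand: 66.1 + 1.8q = 249.6 - q → q* = 65.5357.

q* = 65.5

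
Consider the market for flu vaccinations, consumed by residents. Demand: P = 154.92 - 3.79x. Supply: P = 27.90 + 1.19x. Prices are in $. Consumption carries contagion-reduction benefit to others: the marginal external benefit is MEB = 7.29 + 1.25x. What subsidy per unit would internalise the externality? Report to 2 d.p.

subsidy = $52.30 per unit

Social marginal benefit = demand + MEB = 162.21 - 2.54x.
Set SMB = MC: 162.21 - 2.54x = 27.90 + 1.19x → x* = 36.0080.
The Pigouvian subsidy equals MEB at x*: 7.29 + 1.25×36.0080 = 52.3000.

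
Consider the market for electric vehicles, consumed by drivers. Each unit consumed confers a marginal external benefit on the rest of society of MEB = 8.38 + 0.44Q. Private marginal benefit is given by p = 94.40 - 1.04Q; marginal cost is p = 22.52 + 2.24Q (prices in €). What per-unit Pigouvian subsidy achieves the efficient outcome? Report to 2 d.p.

subsidy = €20.81 per unit

Social marginal benefit = demand + MEB = 102.78 - 0.60Q.
Set SMB = MC: 102.78 - 0.60Q = 22.52 + 2.24Q → Q* = 28.2606.
The Pigouvian subsidy equals MEB at Q*: 8.38 + 0.44×28.2606 = 20.8147.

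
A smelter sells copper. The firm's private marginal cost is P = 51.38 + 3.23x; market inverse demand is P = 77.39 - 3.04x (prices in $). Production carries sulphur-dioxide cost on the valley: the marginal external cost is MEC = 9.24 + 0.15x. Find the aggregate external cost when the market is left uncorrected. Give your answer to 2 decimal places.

$39.62

Market equilibrium (private): 51.38 + 3.23x = 77.39 - 3.04x → x_m = 4.1483.
Total external cost = ∫₀^{x_m} (9.24 + 0.15x) dx = 9.24×4.1483 + ½×0.15×4.1483² = 39.6209.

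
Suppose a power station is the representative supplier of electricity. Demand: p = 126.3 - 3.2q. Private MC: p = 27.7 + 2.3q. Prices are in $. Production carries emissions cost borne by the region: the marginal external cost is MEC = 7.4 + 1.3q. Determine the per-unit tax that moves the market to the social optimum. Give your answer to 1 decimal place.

tax = $24.8 per unit

Social marginal cost = private MC + MEC = 35.1 + 3.6q.
Set SMC = demand: 35.1 + 3.6q = 126.3 - 3.2q → q* = 13.4118.
The Pigouvian tax equals MEC at q*: 7.4 + 1.3×13.4118 = 24.8353.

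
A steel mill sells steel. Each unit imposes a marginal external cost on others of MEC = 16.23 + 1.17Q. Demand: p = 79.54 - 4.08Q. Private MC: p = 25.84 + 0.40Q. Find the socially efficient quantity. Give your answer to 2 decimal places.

Q* = 6.63

Social marginal cost = private MC + MEC = 42.07 + 1.57Q.
Set SMC = demand: 42.07 + 1.57Q = 79.54 - 4.08Q → Q* = 6.6319.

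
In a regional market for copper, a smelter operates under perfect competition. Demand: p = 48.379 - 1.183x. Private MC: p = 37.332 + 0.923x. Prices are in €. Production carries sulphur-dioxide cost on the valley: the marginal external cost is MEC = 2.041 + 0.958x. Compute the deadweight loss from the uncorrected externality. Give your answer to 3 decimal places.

DWL = €8.148

Market equilibrium (private): 37.332 + 0.923x = 48.379 - 1.183x → x_m = 5.2455.
Social marginal cost = private MC + MEC = 39.373 + 1.881x.
Set SMC = demand: 39.373 + 1.881x = 48.379 - 1.183x → x* = 2.9393.
The loss is the area between SMC and demand from x* to x_m; with linear curves that's a triangle of height MEC(x_m).
DWL = ½ × 2.3062 × 7.0662 = 8.1480.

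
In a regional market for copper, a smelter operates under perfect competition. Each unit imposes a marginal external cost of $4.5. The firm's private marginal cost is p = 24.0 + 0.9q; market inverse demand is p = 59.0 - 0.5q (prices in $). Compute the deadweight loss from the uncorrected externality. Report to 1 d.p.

Market equilibrium (private): 24.0 + 0.9q = 59.0 - 0.5q → q_m = 25.0000.
Social marginal cost = private MC + MEC = 28.5 + 0.9q.
Set SMC = demand: 28.5 + 0.9q = 59.0 - 0.5q → q* = 21.7857.
Between q* and q_m the wedge SMC − demand runs linearly from 0 to MEC(q_m), so the loss is a triangle.
DWL = ½ × 3.2143 × 4.5000 = 7.2322.

DWL = $7.2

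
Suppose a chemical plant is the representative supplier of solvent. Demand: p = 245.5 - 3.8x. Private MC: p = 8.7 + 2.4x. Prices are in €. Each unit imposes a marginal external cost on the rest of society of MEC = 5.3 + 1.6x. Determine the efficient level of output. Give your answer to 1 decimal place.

x* = 29.7

Social marginal cost = private MC + MEC = 14.0 + 4.0x.
Set SMC = demand: 14.0 + 4.0x = 245.5 - 3.8x → x* = 29.6795.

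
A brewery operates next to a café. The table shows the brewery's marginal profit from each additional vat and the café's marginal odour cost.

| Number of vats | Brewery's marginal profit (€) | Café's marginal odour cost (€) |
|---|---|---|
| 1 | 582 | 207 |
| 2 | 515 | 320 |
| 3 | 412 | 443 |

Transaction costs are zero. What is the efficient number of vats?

2

Bargaining reaches the level where marginal profit last exceeds marginal odour cost.
That holds through level 2 (515 ≥ 320) but not at 3 (412 < 443).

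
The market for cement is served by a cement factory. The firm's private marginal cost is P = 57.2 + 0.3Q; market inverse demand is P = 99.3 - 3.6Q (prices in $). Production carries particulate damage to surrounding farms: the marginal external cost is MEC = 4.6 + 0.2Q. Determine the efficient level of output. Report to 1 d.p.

Social marginal cost = private MC + MEC = 61.8 + 0.5Q.
Set SMC = demand: 61.8 + 0.5Q = 99.3 - 3.6Q → Q* = 9.1463.

Q* = 9.1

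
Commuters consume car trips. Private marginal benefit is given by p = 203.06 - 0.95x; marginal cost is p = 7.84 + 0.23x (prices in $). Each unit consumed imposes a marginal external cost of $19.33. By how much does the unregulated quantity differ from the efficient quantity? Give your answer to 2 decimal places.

16.38 units

Market equilibrium (private): 7.84 + 0.23x = 203.06 - 0.95x → x_m = 165.4407.
Social marginal benefit = demand − MEC = 183.73 - 0.95x.
Set SMB = MC: 183.73 - 0.95x = 7.84 + 0.23x → x* = 149.0593.
Gap = |165.4407 − 149.0593| = 16.3814.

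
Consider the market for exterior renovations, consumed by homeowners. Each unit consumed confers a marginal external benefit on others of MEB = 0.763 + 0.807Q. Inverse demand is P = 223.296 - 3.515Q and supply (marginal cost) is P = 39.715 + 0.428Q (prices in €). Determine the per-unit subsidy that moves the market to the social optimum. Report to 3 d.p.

Social marginal benefit = demand + MEB = 224.059 - 2.708Q.
Set SMB = MC: 224.059 - 2.708Q = 39.715 + 0.428Q → Q* = 58.7832.
The Pigouvian subsidy equals MEB at Q*: 0.763 + 0.807×58.7832 = 48.2010.

subsidy = €48.201 per unit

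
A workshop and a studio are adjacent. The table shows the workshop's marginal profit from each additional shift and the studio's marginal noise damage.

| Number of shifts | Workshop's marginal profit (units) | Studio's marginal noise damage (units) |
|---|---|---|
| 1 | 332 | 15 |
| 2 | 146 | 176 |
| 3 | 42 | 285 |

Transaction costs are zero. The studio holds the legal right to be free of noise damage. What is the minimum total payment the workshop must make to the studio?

15

Efficient level: marginal profit ≥ marginal noise damage through level 1, so k* = 1.
With the studio holding the right, the workshop must at least compensate total damage at k*: 15 = 15.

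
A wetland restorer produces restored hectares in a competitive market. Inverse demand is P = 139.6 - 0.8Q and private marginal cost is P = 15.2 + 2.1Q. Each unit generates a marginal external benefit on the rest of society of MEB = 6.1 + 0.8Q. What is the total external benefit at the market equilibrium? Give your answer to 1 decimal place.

Market equilibrium (private): 15.2 + 2.1Q = 139.6 - 0.8Q → Q_m = 42.8966.
Total external benefit = ∫₀^{Q_m} (6.1 + 0.8Q) dQ = 6.1×42.8966 + ½×0.8×42.8966² = 997.7166.

997.7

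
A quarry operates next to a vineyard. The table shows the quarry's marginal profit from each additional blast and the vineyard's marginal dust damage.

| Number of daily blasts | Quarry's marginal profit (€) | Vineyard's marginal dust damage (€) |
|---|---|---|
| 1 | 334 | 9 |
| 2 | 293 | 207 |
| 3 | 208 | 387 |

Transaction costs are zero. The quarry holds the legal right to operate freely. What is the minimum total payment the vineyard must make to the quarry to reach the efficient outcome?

€208

Left alone the quarry would choose level 3 (marginal profit stays positive).
Efficient level: k* = 2 (marginal profit ≥ marginal dust damage through 2).
The vineyard must at least cover the quarry's forgone profit from cutting 3→2: 208 = 208.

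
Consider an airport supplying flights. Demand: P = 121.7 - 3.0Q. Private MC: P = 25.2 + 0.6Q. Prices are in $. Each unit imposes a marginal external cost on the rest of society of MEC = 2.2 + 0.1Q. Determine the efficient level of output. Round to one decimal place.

Q* = 25.5

Social marginal cost = private MC + MEC = 27.4 + 0.7Q.
Set SMC = demand: 27.4 + 0.7Q = 121.7 - 3.0Q → Q* = 25.4865.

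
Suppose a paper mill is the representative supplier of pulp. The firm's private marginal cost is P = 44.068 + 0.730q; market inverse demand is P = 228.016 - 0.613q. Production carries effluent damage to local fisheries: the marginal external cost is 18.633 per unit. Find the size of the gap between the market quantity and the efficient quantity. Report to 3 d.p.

Market equilibrium (private): 44.068 + 0.730q = 228.016 - 0.613q → q_m = 136.9680.
Social marginal cost = private MC + MEC = 62.701 + 0.730q.
Set SMC = demand: 62.701 + 0.730q = 228.016 - 0.613q → q* = 123.0938.
Gap = |136.9680 − 123.0938| = 13.8742.

13.874 units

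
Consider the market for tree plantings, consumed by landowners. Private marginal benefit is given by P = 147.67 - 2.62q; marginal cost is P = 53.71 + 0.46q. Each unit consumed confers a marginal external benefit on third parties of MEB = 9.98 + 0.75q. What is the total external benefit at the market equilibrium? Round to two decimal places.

Market equilibrium (private): 53.71 + 0.46q = 147.67 - 2.62q → q_m = 30.5065.
Total external benefit = ∫₀^{q_m} (9.98 + 0.75q) dq = 9.98×30.5065 + ½×0.75×30.5065² = 653.4473.

653.45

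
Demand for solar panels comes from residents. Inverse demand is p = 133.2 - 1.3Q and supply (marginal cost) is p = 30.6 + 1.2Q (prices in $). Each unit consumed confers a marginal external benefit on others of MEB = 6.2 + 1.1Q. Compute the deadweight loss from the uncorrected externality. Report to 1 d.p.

Market equilibrium (private): 30.6 + 1.2Q = 133.2 - 1.3Q → Q_m = 41.0400.
Social marginal benefit = demand + MEB = 139.4 - 0.2Q.
Set SMB = MC: 139.4 - 0.2Q = 30.6 + 1.2Q → Q* = 77.7143.
Between Q* and Q_m the wedge SMB − MC runs linearly from 0 to MEB(Q_m), so the loss is a triangle.
DWL = ½ × 36.6743 × 51.3440 = 941.5026.

DWL = $941.5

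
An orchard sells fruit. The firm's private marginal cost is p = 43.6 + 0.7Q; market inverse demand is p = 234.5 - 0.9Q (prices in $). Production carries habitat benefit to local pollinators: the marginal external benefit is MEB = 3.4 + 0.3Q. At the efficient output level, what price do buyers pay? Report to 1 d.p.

Social marginal cost = private MC − MEB = 40.2 + 0.4Q.
Set SMC = demand: 40.2 + 0.4Q = 234.5 - 0.9Q → Q* = 149.4615.
Consumer price on the demand curve at Q*: 234.5 − 0.9×149.4615 = 99.9847.

P = $100.0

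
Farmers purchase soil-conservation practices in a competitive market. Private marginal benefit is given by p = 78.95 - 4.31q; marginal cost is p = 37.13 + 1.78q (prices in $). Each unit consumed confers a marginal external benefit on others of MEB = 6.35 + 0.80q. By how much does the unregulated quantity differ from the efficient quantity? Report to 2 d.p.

2.24 units

Market equilibrium (private): 37.13 + 1.78q = 78.95 - 4.31q → q_m = 6.8670.
Social marginal benefit = demand + MEB = 85.30 - 3.51q.
Set SMB = MC: 85.30 - 3.51q = 37.13 + 1.78q → q* = 9.1059.
Gap = |6.8670 − 9.1059| = 2.2389.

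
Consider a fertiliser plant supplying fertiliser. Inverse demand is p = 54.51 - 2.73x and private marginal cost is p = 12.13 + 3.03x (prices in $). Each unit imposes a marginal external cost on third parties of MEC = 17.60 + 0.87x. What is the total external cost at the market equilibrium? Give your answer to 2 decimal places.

$153.04

Market equilibrium (private): 12.13 + 3.03x = 54.51 - 2.73x → x_m = 7.3576.
Total external cost = ∫₀^{x_m} (17.60 + 0.87x) dx = 17.60×7.3576 + ½×0.87×7.3576² = 153.0422.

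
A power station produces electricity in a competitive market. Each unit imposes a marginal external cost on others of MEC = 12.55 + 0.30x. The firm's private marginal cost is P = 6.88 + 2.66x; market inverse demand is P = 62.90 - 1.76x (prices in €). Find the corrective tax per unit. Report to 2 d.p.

tax = €15.31 per unit

Social marginal cost = private MC + MEC = 19.43 + 2.96x.
Set SMC = demand: 19.43 + 2.96x = 62.90 - 1.76x → x* = 9.2097.
The Pigouvian tax equals MEC at x*: 12.55 + 0.30×9.2097 = 15.3129.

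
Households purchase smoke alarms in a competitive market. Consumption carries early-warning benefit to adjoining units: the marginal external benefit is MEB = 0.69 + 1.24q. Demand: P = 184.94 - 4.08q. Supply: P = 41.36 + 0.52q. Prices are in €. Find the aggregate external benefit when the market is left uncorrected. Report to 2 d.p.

Market equilibrium (private): 41.36 + 0.52q = 184.94 - 4.08q → q_m = 31.2130.
Total external benefit = ∫₀^{q_m} (0.69 + 1.24q) dq = 0.69×31.2130 + ½×1.24×31.2130² = 625.5728.

€625.57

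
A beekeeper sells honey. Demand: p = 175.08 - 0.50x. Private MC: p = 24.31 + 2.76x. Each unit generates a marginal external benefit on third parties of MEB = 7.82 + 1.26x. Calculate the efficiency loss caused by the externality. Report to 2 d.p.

Market equilibrium (private): 24.31 + 2.76x = 175.08 - 0.50x → x_m = 46.2485.
Social marginal cost = private MC − MEB = 16.49 + 1.50x.
Set SMC = demand: 16.49 + 1.50x = 175.08 - 0.50x → x* = 79.2950.
The loss is the area between SMC and demand from x* to x_m; with linear curves that's a triangle of height MEB(x_m).
DWL = ½ × 33.0465 × 66.0931 = 1092.0728.

DWL = 1092.07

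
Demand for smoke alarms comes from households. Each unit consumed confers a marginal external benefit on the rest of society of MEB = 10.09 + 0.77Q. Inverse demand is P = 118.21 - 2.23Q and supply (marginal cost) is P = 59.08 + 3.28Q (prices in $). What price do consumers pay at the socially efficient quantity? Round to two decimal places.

P = $85.64

Social marginal benefit = demand + MEB = 128.30 - 1.46Q.
Set SMB = MC: 128.30 - 1.46Q = 59.08 + 3.28Q → Q* = 14.6034.
Consumer price on the demand curve at Q*: 118.21 − 2.23×14.6034 = 85.6444.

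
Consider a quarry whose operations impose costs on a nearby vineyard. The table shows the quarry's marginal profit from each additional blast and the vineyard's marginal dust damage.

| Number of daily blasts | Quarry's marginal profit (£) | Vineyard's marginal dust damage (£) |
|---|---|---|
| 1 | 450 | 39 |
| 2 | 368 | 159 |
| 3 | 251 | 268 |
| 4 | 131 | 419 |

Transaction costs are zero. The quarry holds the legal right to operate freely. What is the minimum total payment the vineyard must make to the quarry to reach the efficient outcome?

£382

Left alone the quarry would choose level 4 (marginal profit stays positive).
Efficient level: k* = 2 (marginal profit ≥ marginal dust damage through 2).
The vineyard must at least cover the quarry's forgone profit from cutting 4→2: 251 + 131 = 382.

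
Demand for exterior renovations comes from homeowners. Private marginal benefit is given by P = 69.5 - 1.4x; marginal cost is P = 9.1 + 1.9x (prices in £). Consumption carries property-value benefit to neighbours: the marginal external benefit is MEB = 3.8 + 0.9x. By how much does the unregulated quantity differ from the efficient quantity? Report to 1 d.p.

Market equilibrium (private): 9.1 + 1.9x = 69.5 - 1.4x → x_m = 18.3030.
Social marginal benefit = demand + MEB = 73.3 - 0.5x.
Set SMB = MC: 73.3 - 0.5x = 9.1 + 1.9x → x* = 26.7500.
Gap = |18.3030 − 26.7500| = 8.4470.

8.4 units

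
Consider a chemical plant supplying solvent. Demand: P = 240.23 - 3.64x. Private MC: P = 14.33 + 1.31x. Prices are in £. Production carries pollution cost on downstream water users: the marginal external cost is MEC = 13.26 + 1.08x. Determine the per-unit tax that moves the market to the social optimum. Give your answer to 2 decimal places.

tax = £51.34 per unit

Social marginal cost = private MC + MEC = 27.59 + 2.39x.
Set SMC = demand: 27.59 + 2.39x = 240.23 - 3.64x → x* = 35.2637.
The Pigouvian tax equals MEC at x*: 13.26 + 1.08×35.2637 = 51.3448.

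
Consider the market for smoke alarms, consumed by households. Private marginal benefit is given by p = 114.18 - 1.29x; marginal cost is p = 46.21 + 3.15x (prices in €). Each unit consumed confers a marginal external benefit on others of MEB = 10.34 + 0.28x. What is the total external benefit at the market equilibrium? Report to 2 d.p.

Market equilibrium (private): 46.21 + 3.15x = 114.18 - 1.29x → x_m = 15.3086.
Total external benefit = ∫₀^{x_m} (10.34 + 0.28x) dx = 10.34×15.3086 + ½×0.28×15.3086² = 191.1004.

€191.10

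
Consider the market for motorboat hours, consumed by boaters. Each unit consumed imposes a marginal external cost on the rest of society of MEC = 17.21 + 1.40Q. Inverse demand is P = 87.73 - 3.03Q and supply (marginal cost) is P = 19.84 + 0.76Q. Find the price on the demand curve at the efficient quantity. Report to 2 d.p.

Social marginal benefit = demand − MEC = 70.52 - 4.43Q.
Set SMB = MC: 70.52 - 4.43Q = 19.84 + 0.76Q → Q* = 9.7649.
Consumer price on the demand curve at Q*: 87.73 − 3.03×9.7649 = 58.1424.

P = 58.14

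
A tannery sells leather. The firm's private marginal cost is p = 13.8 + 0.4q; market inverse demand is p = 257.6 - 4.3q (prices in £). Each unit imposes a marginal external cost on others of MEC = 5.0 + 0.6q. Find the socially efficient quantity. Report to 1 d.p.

Social marginal cost = private MC + MEC = 18.8 + q.
Set SMC = demand: 18.8 + q = 257.6 - 4.3q → q* = 45.0566.

q* = 45.1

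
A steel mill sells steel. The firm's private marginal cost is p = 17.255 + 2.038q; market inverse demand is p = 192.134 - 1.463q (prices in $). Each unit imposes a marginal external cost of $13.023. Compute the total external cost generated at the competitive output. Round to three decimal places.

$650.514

Market equilibrium (private): 17.255 + 2.038q = 192.134 - 1.463q → q_m = 49.9512.
Total external cost = MEC × q_m = 13.023 × 49.9512 = 650.5145.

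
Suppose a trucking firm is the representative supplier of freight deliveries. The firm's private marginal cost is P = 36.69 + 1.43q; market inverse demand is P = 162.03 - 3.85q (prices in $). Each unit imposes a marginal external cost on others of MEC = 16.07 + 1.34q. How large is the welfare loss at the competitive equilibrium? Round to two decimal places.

Market equilibrium (private): 36.69 + 1.43q = 162.03 - 3.85q → q_m = 23.7386.
Social marginal cost = private MC + MEC = 52.76 + 2.77q.
Set SMC = demand: 52.76 + 2.77q = 162.03 - 3.85q → q* = 16.5060.
The loss is the area between SMC and demand from q* to q_m; with linear curves that's a triangle of height MEC(q_m).
DWL = ½ × 7.2326 × 47.8798 = 173.1477.

DWL = $173.15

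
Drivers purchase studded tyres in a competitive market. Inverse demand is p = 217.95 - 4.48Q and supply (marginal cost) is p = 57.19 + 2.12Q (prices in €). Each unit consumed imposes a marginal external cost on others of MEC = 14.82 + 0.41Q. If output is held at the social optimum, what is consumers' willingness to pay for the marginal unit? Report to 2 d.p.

Social marginal benefit = demand − MEC = 203.13 - 4.89Q.
Set SMB = MC: 203.13 - 4.89Q = 57.19 + 2.12Q → Q* = 20.8188.
Consumer price on the demand curve at Q*: 217.95 − 4.48×20.8188 = 124.6818.

P = €124.68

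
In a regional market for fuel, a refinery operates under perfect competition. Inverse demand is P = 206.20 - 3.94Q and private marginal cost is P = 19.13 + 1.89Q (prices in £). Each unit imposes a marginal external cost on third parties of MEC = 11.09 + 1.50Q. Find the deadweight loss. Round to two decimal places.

DWL = £239.23

Market equilibrium (private): 19.13 + 1.89Q = 206.20 - 3.94Q → Q_m = 32.0875.
Social marginal cost = private MC + MEC = 30.22 + 3.39Q.
Set SMC = demand: 30.22 + 3.39Q = 206.20 - 3.94Q → Q* = 24.0082.
Height of the DWL triangle at Q_m is SMC(Q_m) − demand(Q_m) = MEC(Q_m) = 59.2212.
DWL = ½ × 8.0793 × 59.2212 = 239.2329.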